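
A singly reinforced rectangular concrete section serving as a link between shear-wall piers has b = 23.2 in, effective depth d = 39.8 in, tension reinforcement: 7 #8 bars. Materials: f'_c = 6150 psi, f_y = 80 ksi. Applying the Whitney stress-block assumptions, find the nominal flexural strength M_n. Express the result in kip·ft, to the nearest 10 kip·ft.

A_s = 7 × 0.79 = 5.53 in².
T = A_s f_y = 5.53 × 80 = 442.4 kips.
a = T/(0.85 f'_c b) = 442.4/(0.85 × 6.15 × 23.2) = 3.648 in.
M_n = T(d − a/2) = 442.4 × (39.8 − 1.824) = 16800.6 kip·in = 16800.6/12 = 1400.05 kip·ft.

M_n ≈ 1400 kip·ft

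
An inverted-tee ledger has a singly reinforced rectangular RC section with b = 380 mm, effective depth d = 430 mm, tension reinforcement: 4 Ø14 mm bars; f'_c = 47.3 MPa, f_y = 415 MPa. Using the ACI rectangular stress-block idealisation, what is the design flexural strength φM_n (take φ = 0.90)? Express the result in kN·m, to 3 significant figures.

φM_n ≈ 97.0 kN·m

A_s = 4 × 154 = 616 mm².
T = A_s f_y = 616 × 415 = 255640 N = 255.64 kN.
From C = T: a = T/(0.85 f'_c b) = 255640/(0.85 × 47.3 × 380) = 16.73 mm.
M_n = T(d − a/2) = 255.64 kN × (430 − 8.365) mm = 107.79 kN·m.
φM_n = 0.90 × 107.79 = 97.01 kN·m.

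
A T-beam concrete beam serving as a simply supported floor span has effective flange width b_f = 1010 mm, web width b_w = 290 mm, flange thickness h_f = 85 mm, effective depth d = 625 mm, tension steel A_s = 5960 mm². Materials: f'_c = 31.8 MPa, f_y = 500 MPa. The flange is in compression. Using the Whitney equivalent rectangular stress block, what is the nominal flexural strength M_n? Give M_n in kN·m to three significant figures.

Tension: T = A_s f_y = 5960 × 500 = 2980000 N.
Try a within the flange: a = T/(0.85 f'_c b_f) = 2980000/(0.85 × 31.8 × 1010) = 109.16 mm.
a = 109.16 > h_f = 85 mm: the block extends into the web. Split into flange-overhang and web parts.
C_f = 0.85 f'_c (b_f − b_w) h_f = 0.85 × 31.8 × (1010 − 290) × 85 = 1654236 N.
Remaining web compression depth: a_w = (T − C_f)/(0.85 f'_c b_w) = (2980000 − 1654236)/(0.85 × 31.8 × 290) = 169.13 mm.
M_n = C_f(d − h_f/2) + (T − C_f)(d − a_w/2) = 1654236 × (625 − 42.5) + 1325764 × (625 − 84.565) = 963.59 + 716.49 = 1680.08 × 10⁶ N·mm.
M_n = 1680.08 kN·m.

M_n ≈ 1680 kN·m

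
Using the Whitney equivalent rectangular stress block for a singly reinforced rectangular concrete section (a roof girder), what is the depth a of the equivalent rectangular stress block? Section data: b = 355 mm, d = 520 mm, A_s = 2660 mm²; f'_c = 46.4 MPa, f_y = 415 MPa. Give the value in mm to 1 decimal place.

a ≈ 78.8 mm

T = A_s f_y = 2660 × 415 = 1103900 N = 1103.9 kN.
Setting C = 0.85 f'_c a b equal to T: a = 1103900/(0.85 × 46.4 × 355) = 78.8 mm.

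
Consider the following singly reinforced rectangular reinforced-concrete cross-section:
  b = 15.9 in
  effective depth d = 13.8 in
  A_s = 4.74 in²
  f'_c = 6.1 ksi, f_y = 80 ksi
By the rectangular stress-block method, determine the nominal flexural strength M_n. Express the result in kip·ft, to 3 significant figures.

M_n ≈ 363 kip·ft

T = A_s f_y = 4.74 × 80 = 379.2 kips.
a = T/(0.85 f'_c b) = 379.2/(0.85 × 6.1 × 15.9) = 4.600 in.
M_n = T(d − a/2) = 379.2 × (13.8 − 2.3) = 4360.8 kip·in = 4360.8/12 = 363.40 kip·ft.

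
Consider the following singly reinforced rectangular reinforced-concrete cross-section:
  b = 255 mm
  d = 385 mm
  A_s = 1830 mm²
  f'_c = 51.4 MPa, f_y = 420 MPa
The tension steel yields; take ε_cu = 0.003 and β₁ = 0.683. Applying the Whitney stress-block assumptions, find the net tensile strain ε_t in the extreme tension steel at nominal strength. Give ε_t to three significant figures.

a = A_s f_y/(0.85 f'_c b) = 68.99 mm.
β₁ = 0.683, so c = a/β₁ = 68.99/0.683 = 101.01 mm.
From the linear strain diagram with ε_cu = 0.003: ε_t = 0.003 (d − c)/c = 0.003 × (385 − 101.01)/101.01 = 0.00843.
Since ε_t ≥ 0.005, the section is tension-controlled.

ε_t ≈ 0.00843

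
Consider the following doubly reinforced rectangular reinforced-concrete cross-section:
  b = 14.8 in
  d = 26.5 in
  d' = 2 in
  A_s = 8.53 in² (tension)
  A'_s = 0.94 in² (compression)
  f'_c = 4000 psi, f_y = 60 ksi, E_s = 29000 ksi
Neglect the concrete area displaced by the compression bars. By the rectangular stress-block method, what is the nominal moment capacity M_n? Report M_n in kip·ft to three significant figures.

M_n ≈ 949 kip·ft

Assume both steels yield.
a = (A_s − A'_s) f_y/(0.85 f'_c b) = (8.53 − 0.94) × 60/(0.85 × 4 × 14.8) = 9.050 in.
c = a/β₁ = 9.050/0.85 = 10.647 in; ε'_s = 0.003(c − d')/c = 0.0024 ≥ ε_y = 0.0021, so the compression steel yields.
M_n = (A_s − A'_s) f_y (d − a/2) + A'_s f_y (d − d') = 455.4 × (26.5 − 4.525) + 56.4 × (26.5 − 2) = 10007.4 + 1381.8 = 11389.2 kip·in = 11389.2/12 = 949.10 kip·ft.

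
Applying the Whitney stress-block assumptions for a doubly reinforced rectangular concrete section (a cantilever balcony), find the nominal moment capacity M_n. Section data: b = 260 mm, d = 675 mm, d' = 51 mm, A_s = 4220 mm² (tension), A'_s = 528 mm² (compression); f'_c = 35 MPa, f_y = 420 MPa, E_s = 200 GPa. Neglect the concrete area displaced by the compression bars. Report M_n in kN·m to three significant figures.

M_n ≈ 1030 kN·m

Assume both tension and compression steel yield.
Net tension couple steel: A_s − A'_s = 3692 mm².
a = (A_s − A'_s) f_y / (0.85 f'_c b) = 1550640/(0.85 × 35 × 260) = 200.47 mm.
c = a/β₁ = 200.47/0.8 = 250.59 mm; ε'_s = 0.003(c − d')/c = 0.0024 ≥ f_y/E_s = 0.0021, so compression steel does yield.
M_n = (A_s − A'_s) f_y (d − a/2) + A'_s f_y (d − d') = [1550640 × (675 − 100.235) + 221760 × (675 − 51)] × 10⁻⁶ = 891.25 + 138.38 = 1029.63 kN·m.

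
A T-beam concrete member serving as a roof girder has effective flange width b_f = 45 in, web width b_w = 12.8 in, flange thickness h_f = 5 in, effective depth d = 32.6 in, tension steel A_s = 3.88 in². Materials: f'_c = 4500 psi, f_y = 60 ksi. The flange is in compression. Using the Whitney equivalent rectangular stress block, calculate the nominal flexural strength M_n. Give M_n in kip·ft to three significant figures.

M_n ≈ 619 kip·ft

Tension: T = A_s f_y = 3.88 × 60 = 232.8 kips.
Try a within the flange: a = T/(0.85 f'_c b_f) = 232.8/(0.85 × 4.5 × 45) = 1.353 in.
Since a = 1.353 ≤ h_f = 5 in, the stress block lies entirely in the flange; analyse as a rectangular beam of width b_f.
M_n = T(d − a/2) = 232.8 × (32.6 − 0.6765) = 7431.8 kip·in.
M_n = 7431.8/12 = 619.32 kip·ft.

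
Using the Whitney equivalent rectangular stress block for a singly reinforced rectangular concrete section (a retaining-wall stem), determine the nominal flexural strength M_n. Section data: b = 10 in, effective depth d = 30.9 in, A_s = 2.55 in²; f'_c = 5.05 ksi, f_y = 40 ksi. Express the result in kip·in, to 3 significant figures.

M_n ≈ 3030 kip·in

T = A_s f_y = 2.55 × 40 = 102 kips.
a = T/(0.85 f'_c b) = 102/(0.85 × 5.05 × 10) = 2.376 in.
M_n = T(d − a/2) = 102 × (30.9 − 1.188) = 3030.6 kip·in.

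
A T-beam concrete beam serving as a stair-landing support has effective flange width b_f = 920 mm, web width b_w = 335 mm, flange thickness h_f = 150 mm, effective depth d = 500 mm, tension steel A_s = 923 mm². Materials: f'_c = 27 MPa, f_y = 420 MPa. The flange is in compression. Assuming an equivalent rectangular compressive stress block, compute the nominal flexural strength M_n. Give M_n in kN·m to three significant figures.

Tension: T = A_s f_y = 923 × 420 = 387660 N.
Try a within the flange: a = T/(0.85 f'_c b_f) = 387660/(0.85 × 27 × 920) = 18.36 mm.
Since a = 18.36 ≤ h_f = 150 mm, the stress block lies entirely in the flange; analyse as a rectangular beam of width b_f.
M_n = T(d − a/2) = 387660 × (500 − 9.18) = 190.27 × 10⁶ N·mm.
M_n = 190.27 kN·m.

M_n ≈ 190 kN·m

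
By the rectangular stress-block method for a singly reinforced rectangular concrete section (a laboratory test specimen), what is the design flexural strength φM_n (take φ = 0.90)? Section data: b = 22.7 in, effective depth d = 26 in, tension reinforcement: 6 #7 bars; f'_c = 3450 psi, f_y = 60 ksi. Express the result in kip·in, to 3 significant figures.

A_s = 6 × 0.6 = 3.6 in².
T = A_s f_y = 3.6 × 60 = 216 kips.
a = T/(0.85 f'_c b) = 216/(0.85 × 3.45 × 22.7) = 3.245 in.
M_n = T(d − a/2) = 216 × (26 − 1.6225) = 5265.5 kip·in.
φM_n = 0.90 × 5265.5 = 4739.0 kip·in.

φM_n ≈ 4740 kip·in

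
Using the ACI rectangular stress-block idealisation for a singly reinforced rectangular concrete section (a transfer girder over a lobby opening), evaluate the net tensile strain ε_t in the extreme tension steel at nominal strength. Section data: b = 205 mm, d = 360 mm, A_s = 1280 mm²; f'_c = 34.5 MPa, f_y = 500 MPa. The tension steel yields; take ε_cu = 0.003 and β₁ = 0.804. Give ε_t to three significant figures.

ε_t ≈ 0.00516

a = A_s f_y/(0.85 f'_c b) = 106.46 mm.
β₁ = 0.804, so c = a/β₁ = 106.46/0.804 = 132.41 mm.
From the linear strain diagram with ε_cu = 0.003: ε_t = 0.003 (d − c)/c = 0.003 × (360 − 132.41)/132.41 = 0.00516.
Since ε_t ≥ 0.005, the section is tension-controlled.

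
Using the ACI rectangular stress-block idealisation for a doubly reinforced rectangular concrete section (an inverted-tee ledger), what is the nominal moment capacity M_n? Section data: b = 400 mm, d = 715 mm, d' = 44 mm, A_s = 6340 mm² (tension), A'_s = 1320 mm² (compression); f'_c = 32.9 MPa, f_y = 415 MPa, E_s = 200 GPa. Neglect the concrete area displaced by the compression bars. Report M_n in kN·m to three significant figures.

M_n ≈ 1660 kN·m

Assume both tension and compression steel yield.
Net tension couple steel: A_s − A'_s = 5020 mm².
a = (A_s − A'_s) f_y / (0.85 f'_c b) = 2083300/(0.85 × 32.9 × 400) = 186.24 mm.
c = a/β₁ = 186.24/0.815 = 228.52 mm; ε'_s = 0.003(c − d')/c = 0.0024 ≥ f_y/E_s = 0.0021, so compression steel does yield.
M_n = (A_s − A'_s) f_y (d − a/2) + A'_s f_y (d − d') = [2083300 × (715 − 93.12) + 547800 × (715 − 44)] × 10⁻⁶ = 1295.56 + 367.57 = 1663.13 kN·m.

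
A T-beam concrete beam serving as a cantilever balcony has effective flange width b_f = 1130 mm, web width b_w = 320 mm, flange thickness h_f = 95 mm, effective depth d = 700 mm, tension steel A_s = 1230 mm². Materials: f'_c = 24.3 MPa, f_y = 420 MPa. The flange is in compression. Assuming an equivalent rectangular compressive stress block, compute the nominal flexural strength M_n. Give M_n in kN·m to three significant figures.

Tension: T = A_s f_y = 1230 × 420 = 516600 N.
Try a within the flange: a = T/(0.85 f'_c b_f) = 516600/(0.85 × 24.3 × 1130) = 22.13 mm.
Since a = 22.13 ≤ h_f = 95 mm, the stress block lies entirely in the flange; analyse as a rectangular beam of width b_f.
M_n = T(d − a/2) = 516600 × (700 − 11.065) = 355.90 × 10⁶ N·mm.
M_n = 355.90 kN·m.

M_n ≈ 356 kN·m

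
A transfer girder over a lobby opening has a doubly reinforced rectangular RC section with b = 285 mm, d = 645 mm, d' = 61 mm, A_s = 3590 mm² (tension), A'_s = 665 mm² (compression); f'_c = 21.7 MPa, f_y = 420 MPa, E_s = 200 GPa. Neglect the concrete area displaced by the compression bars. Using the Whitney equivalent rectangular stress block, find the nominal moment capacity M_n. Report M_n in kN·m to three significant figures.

M_n ≈ 812 kN·m

Assume both tension and compression steel yield.
Net tension couple steel: A_s − A'_s = 2925 mm².
a = (A_s − A'_s) f_y / (0.85 f'_c b) = 1228500/(0.85 × 21.7 × 285) = 233.70 mm.
c = a/β₁ = 233.70/0.85 = 274.94 mm; ε'_s = 0.003(c − d')/c = 0.0023 ≥ f_y/E_s = 0.0021, so compression steel does yield.
M_n = (A_s − A'_s) f_y (d − a/2) + A'_s f_y (d − d') = [1228500 × (645 − 116.85) + 279300 × (645 − 61)] × 10⁻⁶ = 648.83 + 163.11 = 811.94 kN·m.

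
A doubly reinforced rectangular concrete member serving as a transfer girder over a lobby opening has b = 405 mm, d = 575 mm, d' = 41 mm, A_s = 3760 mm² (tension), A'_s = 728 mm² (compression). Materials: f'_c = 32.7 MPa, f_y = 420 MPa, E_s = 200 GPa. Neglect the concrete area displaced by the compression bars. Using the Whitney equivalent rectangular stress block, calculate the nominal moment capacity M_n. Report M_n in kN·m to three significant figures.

Assume both tension and compression steel yield.
Net tension couple steel: A_s − A'_s = 3032 mm².
a = (A_s − A'_s) f_y / (0.85 f'_c b) = 1273440/(0.85 × 32.7 × 405) = 113.12 mm.
c = a/β₁ = 113.12/0.816 = 138.63 mm; ε'_s = 0.003(c − d')/c = 0.0021 ≥ f_y/E_s = 0.0021, so compression steel does yield.
M_n = (A_s − A'_s) f_y (d − a/2) + A'_s f_y (d − d') = [1273440 × (575 − 56.56) + 305760 × (575 − 41)] × 10⁻⁶ = 660.20 + 163.28 = 823.48 kN·m.

M_n ≈ 823 kN·m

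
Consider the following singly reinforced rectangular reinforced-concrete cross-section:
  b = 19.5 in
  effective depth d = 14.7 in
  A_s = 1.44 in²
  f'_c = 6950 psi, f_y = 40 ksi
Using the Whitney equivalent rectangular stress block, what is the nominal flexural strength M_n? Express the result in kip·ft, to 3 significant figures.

T = A_s f_y = 1.44 × 40 = 57.6 kips.
a = T/(0.85 f'_c b) = 57.6/(0.85 × 6.95 × 19.5) = 0.500 in.
M_n = T(d − a/2) = 57.6 × (14.7 − 0.25) = 832.3 kip·in = 832.3/12 = 69.36 kip·ft.

M_n ≈ 69.4 kip·ft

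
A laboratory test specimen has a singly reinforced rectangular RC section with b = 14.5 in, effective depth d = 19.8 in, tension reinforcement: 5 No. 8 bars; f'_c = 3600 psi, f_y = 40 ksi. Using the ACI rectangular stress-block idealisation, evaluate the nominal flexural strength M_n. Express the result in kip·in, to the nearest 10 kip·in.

M_n ≈ 2850 kip·in

A_s = 5 × 0.79 = 3.95 in².
T = A_s f_y = 3.95 × 40 = 158 kips.
a = T/(0.85 f'_c b) = 158/(0.85 × 3.6 × 14.5) = 3.561 in.
M_n = T(d − a/2) = 158 × (19.8 − 1.7805) = 2847.1 kip·in.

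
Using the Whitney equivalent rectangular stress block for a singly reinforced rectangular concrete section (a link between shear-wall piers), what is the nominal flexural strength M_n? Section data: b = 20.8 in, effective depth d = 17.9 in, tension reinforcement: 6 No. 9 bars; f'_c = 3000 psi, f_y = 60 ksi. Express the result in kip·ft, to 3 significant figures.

M_n ≈ 435 kip·ft

A_s = 6 × 1 = 6 in².
T = A_s f_y = 6 × 60 = 360 kips.
a = T/(0.85 f'_c b) = 360/(0.85 × 3 × 20.8) = 6.787 in.
M_n = T(d − a/2) = 360 × (17.9 − 3.3935) = 5222.3 kip·in = 5222.3/12 = 435.19 kip·ft.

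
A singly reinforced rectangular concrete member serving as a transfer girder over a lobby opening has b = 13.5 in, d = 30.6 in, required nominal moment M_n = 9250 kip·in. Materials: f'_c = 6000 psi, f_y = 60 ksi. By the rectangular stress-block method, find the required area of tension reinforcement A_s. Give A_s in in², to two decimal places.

From M_n = 0.85 f'_c a b (d − a/2):
a = d − √(d² − 2M_n/(0.85 f'_c b)) = 30.6 − √(30.6² − 2 × 9250/(0.85 × 6 × 13.5)) = 4.761 in.
A_s = 0.85 f'_c a b / f_y = 0.85 × 6 × 4.761 × 13.5 / 60 = 5.463 in².

A_s ≈ 5.46 in²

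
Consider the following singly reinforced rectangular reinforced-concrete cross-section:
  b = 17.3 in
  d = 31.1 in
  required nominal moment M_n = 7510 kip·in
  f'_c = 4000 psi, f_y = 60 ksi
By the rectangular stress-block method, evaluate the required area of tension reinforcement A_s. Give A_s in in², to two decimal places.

From M_n = 0.85 f'_c a b (d − a/2):
a = d − √(d² − 2M_n/(0.85 f'_c b)) = 31.1 − √(31.1² − 2 × 7510/(0.85 × 4 × 17.3)) = 4.419 in.
A_s = 0.85 f'_c a b / f_y = 0.85 × 4 × 4.419 × 17.3 / 60 = 4.332 in².

A_s ≈ 4.33 in²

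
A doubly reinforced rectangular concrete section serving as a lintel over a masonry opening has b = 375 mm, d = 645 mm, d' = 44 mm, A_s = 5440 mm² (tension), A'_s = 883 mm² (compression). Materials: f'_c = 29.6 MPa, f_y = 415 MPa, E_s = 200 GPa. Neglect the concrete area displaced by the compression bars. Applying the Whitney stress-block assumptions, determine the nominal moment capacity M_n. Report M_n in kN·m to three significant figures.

M_n ≈ 1250 kN·m

Assume both tension and compression steel yield.
Net tension couple steel: A_s − A'_s = 4557 mm².
a = (A_s − A'_s) f_y / (0.85 f'_c b) = 1891155/(0.85 × 29.6 × 375) = 200.44 mm.
c = a/β₁ = 200.44/0.839 = 238.90 mm; ε'_s = 0.003(c − d')/c = 0.0024 ≥ f_y/E_s = 0.0021, so compression steel does yield.
M_n = (A_s − A'_s) f_y (d − a/2) + A'_s f_y (d − d') = [1891155 × (645 − 100.22) + 366445 × (645 − 44)] × 10⁻⁶ = 1030.26 + 220.23 = 1250.49 kN·m.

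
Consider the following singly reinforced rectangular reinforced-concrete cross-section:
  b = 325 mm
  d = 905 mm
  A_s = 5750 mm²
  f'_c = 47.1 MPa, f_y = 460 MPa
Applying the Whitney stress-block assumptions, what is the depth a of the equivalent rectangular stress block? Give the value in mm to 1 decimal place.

a ≈ 203.3 mm

T = A_s f_y = 5750 × 460 = 2645000 N = 2645 kN.
Setting C = 0.85 f'_c a b equal to T: a = 2645000/(0.85 × 47.1 × 325) = 203.3 mm.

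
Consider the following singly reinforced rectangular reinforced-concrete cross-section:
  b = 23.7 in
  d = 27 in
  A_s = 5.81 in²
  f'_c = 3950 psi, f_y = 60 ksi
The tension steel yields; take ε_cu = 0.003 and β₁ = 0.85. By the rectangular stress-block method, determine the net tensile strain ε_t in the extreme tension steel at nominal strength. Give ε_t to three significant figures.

ε_t ≈ 0.0127

a = A_s f_y/(0.85 f'_c b) = 4.381 in.
β₁ = 0.85, so c = a/β₁ = 4.381/0.85 = 5.154 in.
From the linear strain diagram with ε_cu = 0.003: ε_t = 0.003 (d − c)/c = 0.003 × (27 − 5.154)/5.154 = 0.0127.
Since ε_t ≥ 0.005, the section is tension-controlled.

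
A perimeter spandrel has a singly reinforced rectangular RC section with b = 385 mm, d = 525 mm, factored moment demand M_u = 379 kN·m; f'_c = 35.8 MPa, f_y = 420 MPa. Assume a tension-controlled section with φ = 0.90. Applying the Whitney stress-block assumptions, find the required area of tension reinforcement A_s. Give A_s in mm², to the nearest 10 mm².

M_n = M_u/φ = 379/0.90 = 421.111 kN·m.
With M_n = 0.85 f'_c a b (d − a/2), solve the quadratic for a:
a = d − √(d² − 2M_n/(0.85 f'_c b)) = 525 − √(525² − 2 × 421.111×10⁶/(0.85 × 35.8 × 385)) = 73.63 mm.
A_s = 0.85 f'_c a b / f_y = 0.85 × 35.8 × 73.63 × 385 / 420 = 2053.8 mm².

A_s ≈ 2050 mm²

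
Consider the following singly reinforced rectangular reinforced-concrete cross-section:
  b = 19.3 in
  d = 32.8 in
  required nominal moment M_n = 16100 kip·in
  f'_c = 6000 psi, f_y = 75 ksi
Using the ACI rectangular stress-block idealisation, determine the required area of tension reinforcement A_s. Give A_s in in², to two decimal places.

From M_n = 0.85 f'_c a b (d − a/2):
a = d − √(d² − 2M_n/(0.85 f'_c b)) = 32.8 − √(32.8² − 2 × 16100/(0.85 × 6 × 19.3)) = 5.438 in.
A_s = 0.85 f'_c a b / f_y = 0.85 × 6 × 5.438 × 19.3 / 75 = 7.137 in².

A_s ≈ 7.14 in²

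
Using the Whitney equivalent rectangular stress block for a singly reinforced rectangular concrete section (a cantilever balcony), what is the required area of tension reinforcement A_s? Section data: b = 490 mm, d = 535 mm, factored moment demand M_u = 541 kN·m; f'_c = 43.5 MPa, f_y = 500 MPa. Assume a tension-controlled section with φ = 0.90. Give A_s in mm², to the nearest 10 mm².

M_n = M_u/φ = 541/0.90 = 601.111 kN·m.
With M_n = 0.85 f'_c a b (d − a/2), solve the quadratic for a:
a = d − √(d² − 2M_n/(0.85 f'_c b)) = 535 − √(535² − 2 × 601.111×10⁶/(0.85 × 43.5 × 490)) = 66.10 mm.
A_s = 0.85 f'_c a b / f_y = 0.85 × 43.5 × 66.10 × 490 / 500 = 2395.2 mm².

A_s ≈ 2400 mm²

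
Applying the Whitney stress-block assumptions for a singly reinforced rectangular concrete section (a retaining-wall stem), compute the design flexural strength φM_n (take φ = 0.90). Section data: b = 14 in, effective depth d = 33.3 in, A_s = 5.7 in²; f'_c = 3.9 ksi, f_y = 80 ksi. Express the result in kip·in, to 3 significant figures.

φM_n ≈ 11700 kip·in

T = A_s f_y = 5.7 × 80 = 456 kips.
a = T/(0.85 f'_c b) = 456/(0.85 × 3.9 × 14) = 9.825 in.
M_n = T(d − a/2) = 456 × (33.3 − 4.9125) = 12944.7 kip·in.
φM_n = 0.90 × 12944.7 = 11650.2 kip·in.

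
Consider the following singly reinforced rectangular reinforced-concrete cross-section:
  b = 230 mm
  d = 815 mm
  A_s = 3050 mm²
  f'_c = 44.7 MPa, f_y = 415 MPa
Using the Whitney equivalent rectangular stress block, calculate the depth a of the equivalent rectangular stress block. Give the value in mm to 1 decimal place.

T = A_s f_y = 3050 × 415 = 1265750 N = 1265.75 kN.
Setting C = 0.85 f'_c a b equal to T: a = 1265750/(0.85 × 44.7 × 230) = 144.8 mm.

a ≈ 144.8 mm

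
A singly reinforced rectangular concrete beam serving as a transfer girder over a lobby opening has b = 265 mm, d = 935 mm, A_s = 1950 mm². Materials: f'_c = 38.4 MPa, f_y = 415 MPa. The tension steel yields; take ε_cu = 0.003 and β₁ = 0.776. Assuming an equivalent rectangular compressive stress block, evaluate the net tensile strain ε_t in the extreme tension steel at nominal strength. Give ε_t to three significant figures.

a = A_s f_y/(0.85 f'_c b) = 93.56 mm.
β₁ = 0.776, so c = a/β₁ = 93.56/0.776 = 120.57 mm.
From the linear strain diagram with ε_cu = 0.003: ε_t = 0.003 (d − c)/c = 0.003 × (935 − 120.57)/120.57 = 0.0203.
Since ε_t ≥ 0.005, the section is tension-controlled.

ε_t ≈ 0.0203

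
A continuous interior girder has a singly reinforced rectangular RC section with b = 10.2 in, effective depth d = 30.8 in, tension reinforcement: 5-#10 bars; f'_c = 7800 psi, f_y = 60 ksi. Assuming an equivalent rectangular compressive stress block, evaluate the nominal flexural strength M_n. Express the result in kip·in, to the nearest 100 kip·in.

A_s = 5 × 1.27 = 6.35 in².
T = A_s f_y = 6.35 × 60 = 381 kips.
a = T/(0.85 f'_c b) = 381/(0.85 × 7.8 × 10.2) = 5.634 in.
M_n = T(d − a/2) = 381 × (30.8 − 2.817) = 10661.5 kip·in.

M_n ≈ 10700 kip·in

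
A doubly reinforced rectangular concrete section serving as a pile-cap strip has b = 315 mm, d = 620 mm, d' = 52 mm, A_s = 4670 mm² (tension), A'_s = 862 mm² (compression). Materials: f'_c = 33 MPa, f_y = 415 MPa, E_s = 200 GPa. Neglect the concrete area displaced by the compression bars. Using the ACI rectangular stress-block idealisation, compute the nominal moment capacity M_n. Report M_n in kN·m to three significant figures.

M_n ≈ 1040 kN·m

Assume both tension and compression steel yield.
Net tension couple steel: A_s − A'_s = 3808 mm².
a = (A_s − A'_s) f_y / (0.85 f'_c b) = 1580320/(0.85 × 33 × 315) = 178.86 mm.
c = a/β₁ = 178.86/0.814 = 219.73 mm; ε'_s = 0.003(c − d')/c = 0.0023 ≥ f_y/E_s = 0.0021, so compression steel does yield.
M_n = (A_s − A'_s) f_y (d − a/2) + A'_s f_y (d − d') = [1580320 × (620 − 89.43) + 357730 × (620 − 52)] × 10⁻⁶ = 838.47 + 203.19 = 1041.66 kN·m.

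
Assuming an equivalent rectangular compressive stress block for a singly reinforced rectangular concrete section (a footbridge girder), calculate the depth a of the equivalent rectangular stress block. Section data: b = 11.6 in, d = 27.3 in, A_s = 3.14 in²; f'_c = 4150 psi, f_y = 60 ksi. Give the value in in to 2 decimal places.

T = A_s f_y = 3.14 × 60 = 188.4 kips.
a = T/(0.85 f'_c b) = 188.4/(0.85 × 4.15 × 11.6) = 4.60 in.

a ≈ 4.60 in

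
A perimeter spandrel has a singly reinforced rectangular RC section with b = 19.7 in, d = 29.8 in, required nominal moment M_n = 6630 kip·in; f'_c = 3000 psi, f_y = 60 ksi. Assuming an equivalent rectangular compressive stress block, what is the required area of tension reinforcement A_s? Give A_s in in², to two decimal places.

From M_n = 0.85 f'_c a b (d − a/2):
a = d − √(d² − 2M_n/(0.85 f'_c b)) = 29.8 − √(29.8² − 2 × 6630/(0.85 × 3 × 19.7)) = 4.818 in.
A_s = 0.85 f'_c a b / f_y = 0.85 × 3 × 4.818 × 19.7 / 60 = 4.034 in².

A_s ≈ 4.03 in²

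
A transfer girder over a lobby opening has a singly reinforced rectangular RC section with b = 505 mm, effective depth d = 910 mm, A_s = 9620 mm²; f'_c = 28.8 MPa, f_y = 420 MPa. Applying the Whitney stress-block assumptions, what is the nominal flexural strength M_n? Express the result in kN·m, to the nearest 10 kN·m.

M_n ≈ 3020 kN·m

T = A_s f_y = 9620 × 420 = 4040400 N = 4040.4 kN.
From C = T: a = T/(0.85 f'_c b) = 4040400/(0.85 × 28.8 × 505) = 326.83 mm.
M_n = T(d − a/2) = 4040.4 kN × (910 − 163.415) mm = 3016.50 kN·m.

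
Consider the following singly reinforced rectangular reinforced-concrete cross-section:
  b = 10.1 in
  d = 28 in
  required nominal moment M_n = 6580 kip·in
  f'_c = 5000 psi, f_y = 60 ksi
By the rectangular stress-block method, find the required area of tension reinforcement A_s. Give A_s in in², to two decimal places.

From M_n = 0.85 f'_c a b (d − a/2):
a = d − √(d² − 2M_n/(0.85 f'_c b)) = 28 − √(28² − 2 × 6580/(0.85 × 5 × 10.1)) = 6.150 in.
A_s = 0.85 f'_c a b / f_y = 0.85 × 5 × 6.150 × 10.1 / 60 = 4.400 in².

A_s ≈ 4.40 in²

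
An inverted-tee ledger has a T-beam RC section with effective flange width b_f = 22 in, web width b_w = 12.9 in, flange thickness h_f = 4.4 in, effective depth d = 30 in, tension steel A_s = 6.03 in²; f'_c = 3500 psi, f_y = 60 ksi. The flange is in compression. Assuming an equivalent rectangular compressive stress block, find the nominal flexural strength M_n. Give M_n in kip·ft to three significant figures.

M_n ≈ 819 kip·ft

Tension: T = A_s f_y = 6.03 × 60 = 361.8 kips.
Try a within the flange: a = T/(0.85 f'_c b_f) = 361.8/(0.85 × 3.5 × 22) = 5.528 in.
a = 5.528 > h_f = 4.4 in: the block extends into the web. Split into flange-overhang and web parts.
C_f = 0.85 f'_c (b_f − b_w) h_f = 0.85 × 3.5 × (22 − 12.9) × 4.4 = 119.1 kips.
Remaining web compression depth: a_w = (T − C_f)/(0.85 f'_c b_w) = (361.8 − 119.1)/(0.85 × 3.5 × 12.9) = 6.324 in.
M_n = C_f(d − h_f/2) + (T − C_f)(d − a_w/2) = 119.1 × (30 − 2.2) + 242.7 × (30 − 3.162) = 3311.0 + 6513.6 = 9824.6 kip·in.
M_n = 9824.6/12 = 818.72 kip·ft.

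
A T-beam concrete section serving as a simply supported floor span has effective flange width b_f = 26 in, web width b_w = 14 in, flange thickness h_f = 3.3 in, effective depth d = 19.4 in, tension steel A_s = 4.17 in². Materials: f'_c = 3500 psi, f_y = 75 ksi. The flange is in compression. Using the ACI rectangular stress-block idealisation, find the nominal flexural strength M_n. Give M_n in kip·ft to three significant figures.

Tension: T = A_s f_y = 4.17 × 75 = 312.75 kips.
Try a within the flange: a = T/(0.85 f'_c b_f) = 312.75/(0.85 × 3.5 × 26) = 4.043 in.
a = 4.043 > h_f = 3.3 in: the block extends into the web. Split into flange-overhang and web parts.
C_f = 0.85 f'_c (b_f − b_w) h_f = 0.85 × 3.5 × (26 − 14) × 3.3 = 117.8 kips.
Remaining web compression depth: a_w = (T − C_f)/(0.85 f'_c b_w) = (312.75 − 117.8)/(0.85 × 3.5 × 14) = 4.681 in.
M_n = C_f(d − h_f/2) + (T − C_f)(d − a_w/2) = 117.8 × (19.4 − 1.65) + 194.95 × (19.4 − 2.3405) = 2091.0 + 3325.7 = 5416.7 kip·in.
M_n = 5416.7/12 = 451.39 kip·ft.

M_n ≈ 451 kip·ft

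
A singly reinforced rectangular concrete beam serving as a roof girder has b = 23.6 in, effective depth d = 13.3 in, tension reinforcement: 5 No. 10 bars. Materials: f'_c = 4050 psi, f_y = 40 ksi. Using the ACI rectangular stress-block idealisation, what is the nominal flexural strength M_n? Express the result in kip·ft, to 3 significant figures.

A_s = 5 × 1.27 = 6.35 in².
T = A_s f_y = 6.35 × 40 = 254 kips.
a = T/(0.85 f'_c b) = 254/(0.85 × 4.05 × 23.6) = 3.126 in.
M_n = T(d − a/2) = 254 × (13.3 − 1.563) = 2981.2 kip·in = 2981.2/12 = 248.43 kip·ft.

M_n ≈ 248 kip·ft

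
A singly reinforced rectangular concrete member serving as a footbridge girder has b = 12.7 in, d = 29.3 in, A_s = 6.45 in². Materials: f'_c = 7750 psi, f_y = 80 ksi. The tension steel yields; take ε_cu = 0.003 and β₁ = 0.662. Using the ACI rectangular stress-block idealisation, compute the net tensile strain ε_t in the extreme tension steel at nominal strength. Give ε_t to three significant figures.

a = A_s f_y/(0.85 f'_c b) = 6.168 in.
β₁ = 0.662, so c = a/β₁ = 6.168/0.662 = 9.317 in.
From the linear strain diagram with ε_cu = 0.003: ε_t = 0.003 (d − c)/c = 0.003 × (29.3 − 9.317)/9.317 = 0.00643.
Since ε_t ≥ 0.005, the section is tension-controlled.

ε_t ≈ 0.00643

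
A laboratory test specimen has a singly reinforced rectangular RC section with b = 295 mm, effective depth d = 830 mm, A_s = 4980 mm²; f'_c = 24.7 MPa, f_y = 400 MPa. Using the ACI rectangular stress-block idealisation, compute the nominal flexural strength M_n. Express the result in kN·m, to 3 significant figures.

M_n ≈ 1330 kN·m

T = A_s f_y = 4980 × 400 = 1992000 N = 1992 kN.
From C = T: a = T/(0.85 f'_c b) = 1992000/(0.85 × 24.7 × 295) = 321.63 mm.
M_n = T(d − a/2) = 1992 kN × (830 − 160.815) mm = 1333.02 kN·m.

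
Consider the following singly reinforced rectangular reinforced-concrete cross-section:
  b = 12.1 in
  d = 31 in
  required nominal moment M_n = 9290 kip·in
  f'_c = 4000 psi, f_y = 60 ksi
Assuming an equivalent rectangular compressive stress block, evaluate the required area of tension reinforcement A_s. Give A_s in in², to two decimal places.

From M_n = 0.85 f'_c a b (d − a/2):
a = d − √(d² − 2M_n/(0.85 f'_c b)) = 31 − √(31² − 2 × 9290/(0.85 × 4 × 12.1)) = 8.431 in.
A_s = 0.85 f'_c a b / f_y = 0.85 × 4 × 8.431 × 12.1 / 60 = 5.781 in².

A_s ≈ 5.78 in²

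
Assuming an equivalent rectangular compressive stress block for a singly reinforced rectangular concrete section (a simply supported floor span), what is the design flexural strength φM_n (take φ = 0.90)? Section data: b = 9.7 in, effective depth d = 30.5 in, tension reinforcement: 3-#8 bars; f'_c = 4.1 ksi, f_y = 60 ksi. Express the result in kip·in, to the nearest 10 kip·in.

φM_n ≈ 3630 kip·in

A_s = 3 × 0.79 = 2.37 in².
T = A_s f_y = 2.37 × 60 = 142.2 kips.
a = T/(0.85 f'_c b) = 142.2/(0.85 × 4.1 × 9.7) = 4.207 in.
M_n = T(d − a/2) = 142.2 × (30.5 − 2.1035) = 4038.0 kip·in.
φM_n = 0.90 × 4038.0 = 3634.2 kip·in.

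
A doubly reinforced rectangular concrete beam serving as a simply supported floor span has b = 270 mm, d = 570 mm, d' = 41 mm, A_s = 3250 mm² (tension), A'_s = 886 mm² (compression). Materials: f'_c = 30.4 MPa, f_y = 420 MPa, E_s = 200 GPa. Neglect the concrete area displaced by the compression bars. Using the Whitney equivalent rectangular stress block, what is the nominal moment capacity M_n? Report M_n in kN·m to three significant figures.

M_n ≈ 692 kN·m

Assume both tension and compression steel yield.
Net tension couple steel: A_s − A'_s = 2364 mm².
a = (A_s − A'_s) f_y / (0.85 f'_c b) = 992880/(0.85 × 30.4 × 270) = 142.31 mm.
c = a/β₁ = 142.31/0.833 = 170.84 mm; ε'_s = 0.003(c − d')/c = 0.0023 ≥ f_y/E_s = 0.0021, so compression steel does yield.
M_n = (A_s − A'_s) f_y (d − a/2) + A'_s f_y (d − d') = [992880 × (570 − 71.155) + 372120 × (570 − 41)] × 10⁻⁶ = 495.29 + 196.85 = 692.14 kN·m.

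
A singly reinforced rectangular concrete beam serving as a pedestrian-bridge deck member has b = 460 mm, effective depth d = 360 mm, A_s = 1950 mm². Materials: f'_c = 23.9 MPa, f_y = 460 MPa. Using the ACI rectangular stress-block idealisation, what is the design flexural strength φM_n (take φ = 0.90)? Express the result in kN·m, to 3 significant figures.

φM_n ≈ 252 kN·m

T = A_s f_y = 1950 × 460 = 897000 N = 897 kN.
From C = T: a = T/(0.85 f'_c b) = 897000/(0.85 × 23.9 × 460) = 95.99 mm.
M_n = T(d − a/2) = 897 kN × (360 − 47.995) mm = 279.87 kN·m.
φM_n = 0.90 × 279.87 = 251.88 kN·m.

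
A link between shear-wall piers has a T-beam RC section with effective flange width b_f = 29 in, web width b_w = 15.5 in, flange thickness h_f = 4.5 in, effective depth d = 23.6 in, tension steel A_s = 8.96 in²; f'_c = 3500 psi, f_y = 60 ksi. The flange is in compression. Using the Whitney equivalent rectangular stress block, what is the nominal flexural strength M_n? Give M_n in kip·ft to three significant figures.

Tension: T = A_s f_y = 8.96 × 60 = 537.6 kips.
Try a within the flange: a = T/(0.85 f'_c b_f) = 537.6/(0.85 × 3.5 × 29) = 6.231 in.
a = 6.231 > h_f = 4.5 in: the block extends into the web. Split into flange-overhang and web parts.
C_f = 0.85 f'_c (b_f − b_w) h_f = 0.85 × 3.5 × (29 − 15.5) × 4.5 = 180.7 kips.
Remaining web compression depth: a_w = (T − C_f)/(0.85 f'_c b_w) = (537.6 − 180.7)/(0.85 × 3.5 × 15.5) = 7.740 in.
M_n = C_f(d − h_f/2) + (T − C_f)(d − a_w/2) = 180.7 × (23.6 − 2.25) + 356.9 × (23.6 − 3.87) = 3857.9 + 7041.6 = 10899.5 kip·in.
M_n = 10899.5/12 = 908.29 kip·ft.

M_n ≈ 908 kip·ft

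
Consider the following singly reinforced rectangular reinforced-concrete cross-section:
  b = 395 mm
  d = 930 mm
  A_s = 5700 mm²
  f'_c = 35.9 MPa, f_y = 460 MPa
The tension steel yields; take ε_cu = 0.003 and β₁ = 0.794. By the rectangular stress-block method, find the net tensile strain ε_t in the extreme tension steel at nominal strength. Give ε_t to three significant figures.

a = A_s f_y/(0.85 f'_c b) = 217.53 mm.
β₁ = 0.794, so c = a/β₁ = 217.53/0.794 = 273.97 mm.
From the linear strain diagram with ε_cu = 0.003: ε_t = 0.003 (d − c)/c = 0.003 × (930 − 273.97)/273.97 = 0.00718.
Since ε_t ≥ 0.005, the section is tension-controlled.

ε_t ≈ 0.00718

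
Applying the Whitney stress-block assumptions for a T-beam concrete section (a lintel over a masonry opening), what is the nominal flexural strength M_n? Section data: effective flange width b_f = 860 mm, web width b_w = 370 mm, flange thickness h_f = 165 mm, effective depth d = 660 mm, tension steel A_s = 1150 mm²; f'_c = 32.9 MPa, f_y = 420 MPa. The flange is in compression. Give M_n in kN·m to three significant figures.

M_n ≈ 314 kN·m

Tension: T = A_s f_y = 1150 × 420 = 483000 N.
Try a within the flange: a = T/(0.85 f'_c b_f) = 483000/(0.85 × 32.9 × 860) = 20.08 mm.
Since a = 20.08 ≤ h_f = 165 mm, the stress block lies entirely in the flange; analyse as a rectangular beam of width b_f.
M_n = T(d − a/2) = 483000 × (660 − 10.04) = 313.93 × 10⁶ N·mm.
M_n = 313.93 kN·m.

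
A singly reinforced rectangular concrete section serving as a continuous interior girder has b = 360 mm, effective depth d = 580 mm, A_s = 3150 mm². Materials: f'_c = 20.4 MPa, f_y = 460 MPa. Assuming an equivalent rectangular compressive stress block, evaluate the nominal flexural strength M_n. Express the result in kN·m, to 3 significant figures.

T = A_s f_y = 3150 × 460 = 1449000 N = 1449 kN.
From C = T: a = T/(0.85 f'_c b) = 1449000/(0.85 × 20.4 × 360) = 232.12 mm.
M_n = T(d − a/2) = 1449 kN × (580 − 116.06) mm = 672.25 kN·m.

M_n ≈ 672 kN·m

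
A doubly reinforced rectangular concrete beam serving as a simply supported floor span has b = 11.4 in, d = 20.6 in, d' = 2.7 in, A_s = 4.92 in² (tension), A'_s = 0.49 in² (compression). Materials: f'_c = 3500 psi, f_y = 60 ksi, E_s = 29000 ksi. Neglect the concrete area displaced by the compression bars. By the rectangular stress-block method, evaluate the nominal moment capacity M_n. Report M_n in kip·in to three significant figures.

Assume both steels yield.
a = (A_s − A'_s) f_y/(0.85 f'_c b) = (4.92 − 0.49) × 60/(0.85 × 3.5 × 11.4) = 7.837 in.
c = a/β₁ = 7.837/0.85 = 9.220 in; ε'_s = 0.003(c − d')/c = 0.0021 ≥ ε_y = 0.0021, so the compression steel yields.
M_n = (A_s − A'_s) f_y (d − a/2) + A'_s f_y (d − d') = 265.8 × (20.6 − 3.9185) + 29.4 × (20.6 − 2.7) = 4433.9 + 526.3 = 4960.2 kip·in.

M_n ≈ 4960 kip·in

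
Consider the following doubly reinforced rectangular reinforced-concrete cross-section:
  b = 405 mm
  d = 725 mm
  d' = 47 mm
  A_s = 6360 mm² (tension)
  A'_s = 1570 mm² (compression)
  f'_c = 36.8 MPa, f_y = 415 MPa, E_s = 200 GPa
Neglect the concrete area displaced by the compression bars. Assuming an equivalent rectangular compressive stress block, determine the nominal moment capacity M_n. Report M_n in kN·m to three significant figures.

M_n ≈ 1730 kN·m

Assume both tension and compression steel yield.
Net tension couple steel: A_s − A'_s = 4790 mm².
a = (A_s − A'_s) f_y / (0.85 f'_c b) = 1987850/(0.85 × 36.8 × 405) = 156.91 mm.
c = a/β₁ = 156.91/0.787 = 199.38 mm; ε'_s = 0.003(c − d')/c = 0.0023 ≥ f_y/E_s = 0.0021, so compression steel does yield.
M_n = (A_s − A'_s) f_y (d − a/2) + A'_s f_y (d − d') = [1987850 × (725 − 78.455) + 651550 × (725 − 47)] × 10⁻⁶ = 1285.23 + 441.75 = 1726.98 kN·m.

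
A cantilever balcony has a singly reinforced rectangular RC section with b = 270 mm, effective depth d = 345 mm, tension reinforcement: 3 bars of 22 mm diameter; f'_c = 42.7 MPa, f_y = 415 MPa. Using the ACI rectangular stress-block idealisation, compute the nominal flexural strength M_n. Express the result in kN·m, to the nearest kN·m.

A_s = 3 × 380 = 1140 mm².
T = A_s f_y = 1140 × 415 = 473100 N = 473.1 kN.
From C = T: a = T/(0.85 f'_c b) = 473100/(0.85 × 42.7 × 270) = 48.28 mm.
M_n = T(d − a/2) = 473.1 kN × (345 − 24.14) mm = 151.80 kN·m.

M_n ≈ 152 kN·m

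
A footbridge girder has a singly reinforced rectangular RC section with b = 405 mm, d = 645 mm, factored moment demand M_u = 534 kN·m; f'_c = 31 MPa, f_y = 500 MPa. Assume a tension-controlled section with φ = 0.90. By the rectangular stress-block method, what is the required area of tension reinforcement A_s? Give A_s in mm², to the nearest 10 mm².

A_s ≈ 1980 mm²

M_n = M_u/φ = 534/0.90 = 593.333 kN·m.
With M_n = 0.85 f'_c a b (d − a/2), solve the quadratic for a:
a = d − √(d² − 2M_n/(0.85 f'_c b)) = 645 − √(645² − 2 × 593.333×10⁶/(0.85 × 31 × 405)) = 92.89 mm.
A_s = 0.85 f'_c a b / f_y = 0.85 × 31 × 92.89 × 405 / 500 = 1982.6 mm².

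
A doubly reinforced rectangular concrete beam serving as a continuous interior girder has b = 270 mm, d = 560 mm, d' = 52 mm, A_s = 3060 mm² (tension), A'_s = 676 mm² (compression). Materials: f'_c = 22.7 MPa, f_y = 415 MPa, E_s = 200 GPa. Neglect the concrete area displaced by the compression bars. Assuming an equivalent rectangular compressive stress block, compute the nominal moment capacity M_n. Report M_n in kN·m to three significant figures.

Assume both tension and compression steel yield.
Net tension couple steel: A_s − A'_s = 2384 mm².
a = (A_s − A'_s) f_y / (0.85 f'_c b) = 989360/(0.85 × 22.7 × 270) = 189.91 mm.
c = a/β₁ = 189.91/0.85 = 223.42 mm; ε'_s = 0.003(c − d')/c = 0.0023 ≥ f_y/E_s = 0.0021, so compression steel does yield.
M_n = (A_s − A'_s) f_y (d − a/2) + A'_s f_y (d − d') = [989360 × (560 − 94.955) + 280540 × (560 − 52)] × 10⁻⁶ = 460.10 + 142.51 = 602.61 kN·m.

M_n ≈ 603 kN·m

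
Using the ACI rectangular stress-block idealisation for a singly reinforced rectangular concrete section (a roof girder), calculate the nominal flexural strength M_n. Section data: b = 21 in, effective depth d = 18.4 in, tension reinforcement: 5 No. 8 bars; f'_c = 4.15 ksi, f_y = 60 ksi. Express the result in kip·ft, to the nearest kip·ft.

M_n ≈ 332 kip·ft

A_s = 5 × 0.79 = 3.95 in².
T = A_s f_y = 3.95 × 60 = 237 kips.
a = T/(0.85 f'_c b) = 237/(0.85 × 4.15 × 21) = 3.199 in.
M_n = T(d − a/2) = 237 × (18.4 − 1.5995) = 3981.7 kip·in = 3981.7/12 = 331.81 kip·ft.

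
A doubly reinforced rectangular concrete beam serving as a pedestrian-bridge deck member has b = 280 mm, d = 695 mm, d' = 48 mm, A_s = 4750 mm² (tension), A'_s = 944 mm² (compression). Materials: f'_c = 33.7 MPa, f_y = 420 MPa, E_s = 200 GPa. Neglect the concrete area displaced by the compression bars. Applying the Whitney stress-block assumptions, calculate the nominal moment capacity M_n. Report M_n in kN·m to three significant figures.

M_n ≈ 1210 kN·m

Assume both tension and compression steel yield.
Net tension couple steel: A_s − A'_s = 3806 mm².
a = (A_s − A'_s) f_y / (0.85 f'_c b) = 1598520/(0.85 × 33.7 × 280) = 199.30 mm.
c = a/β₁ = 199.30/0.809 = 246.35 mm; ε'_s = 0.003(c − d')/c = 0.0024 ≥ f_y/E_s = 0.0021, so compression steel does yield.
M_n = (A_s − A'_s) f_y (d − a/2) + A'_s f_y (d − d') = [1598520 × (695 − 99.65) + 396480 × (695 − 48)] × 10⁻⁶ = 951.68 + 256.52 = 1208.20 kN·m.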